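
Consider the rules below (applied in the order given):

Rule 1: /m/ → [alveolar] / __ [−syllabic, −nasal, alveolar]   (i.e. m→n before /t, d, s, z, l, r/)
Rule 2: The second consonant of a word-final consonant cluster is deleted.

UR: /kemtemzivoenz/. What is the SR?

kentenzivoen

Rule 1 (nasal place assimilation): /m/ precedes the alveolar consonant /t/, so it assimilates in place to [n]. /m/ precedes the alveolar consonant /z/, so it assimilates in place to [n]. /kemtemzivoenz/ → kentenzivoenz.
Rule 2 (final cluster simplification): /z/ is the second consonant of a word-final cluster /nz/, so it deletes. /kentenzivoenz/ → kentenzivoen.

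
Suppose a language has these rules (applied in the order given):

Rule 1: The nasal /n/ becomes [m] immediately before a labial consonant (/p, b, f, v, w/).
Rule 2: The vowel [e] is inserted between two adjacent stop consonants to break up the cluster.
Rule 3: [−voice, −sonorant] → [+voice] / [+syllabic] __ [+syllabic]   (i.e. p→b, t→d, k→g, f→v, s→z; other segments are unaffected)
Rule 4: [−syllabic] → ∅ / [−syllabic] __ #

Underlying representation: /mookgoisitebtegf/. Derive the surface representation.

Rule 1 (nasal place assimilation): no segment meets the environment; /mookgoisitebtegf/ is unchanged.
Rule 2 (stop-cluster e-epenthesis): /k/ and /g/ form a stop–stop cluster, so [e] is inserted between them. /b/ and /t/ form a stop–stop cluster, so [e] is inserted between them. /mookgoisitebtegf/ → mookegoisitebetegf.
Rule 3 (intervocalic voicing): /k/ is a voiceless obstruent between vowels /o/ and /e/, so it voices to [g]. /s/ is a voiceless obstruent between vowels /i/ and /i/, so it voices to [z]. /t/ is a voiceless obstruent between vowels /i/ and /e/, so it voices to [d]. /t/ is a voiceless obstruent between vowels /e/ and /e/, so it voices to [d]. /mookegoisitebetegf/ → moogegoizidebedegf.
Rule 4 (final cluster simplification): /f/ is the second consonant of a word-final cluster /gf/, so it deletes. /moogegoizidebedegf/ → moogegoizidebedeg.

moogegoizidebedeg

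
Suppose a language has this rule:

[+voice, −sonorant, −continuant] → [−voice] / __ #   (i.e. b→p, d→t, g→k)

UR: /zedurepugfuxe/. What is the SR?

zedurepugfuxe

No segment of /zedurepugfuxe/ meets the structural description of the rule, so the form surfaces unchanged.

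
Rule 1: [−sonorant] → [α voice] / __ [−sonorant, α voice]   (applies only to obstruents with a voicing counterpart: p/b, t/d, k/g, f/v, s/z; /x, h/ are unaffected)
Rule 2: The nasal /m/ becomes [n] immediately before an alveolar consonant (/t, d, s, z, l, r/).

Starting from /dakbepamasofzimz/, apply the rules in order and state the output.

dagbepamasovzinz

Rule 1 (regressive voicing assimilation): /k/ precedes the voiced obstruent /b/, so it voices to [g] by assimilation. /f/ precedes the voiced obstruent /z/, so it voices to [v] by assimilation. /dakbepamasofzimz/ → dagbepamasovzimz.
Rule 2 (nasal place assimilation): /m/ precedes the alveolar consonant /z/, so it assimilates in place to [n]. /dagbepamasovzimz/ → dagbepamasovzinz.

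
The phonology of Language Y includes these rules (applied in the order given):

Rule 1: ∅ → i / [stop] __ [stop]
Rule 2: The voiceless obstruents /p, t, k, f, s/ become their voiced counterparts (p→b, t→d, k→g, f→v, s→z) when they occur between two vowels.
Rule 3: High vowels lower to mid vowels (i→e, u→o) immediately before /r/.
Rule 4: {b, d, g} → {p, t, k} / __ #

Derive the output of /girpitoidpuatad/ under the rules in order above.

Rule 1 (stop-cluster i-epenthesis): /d/ and /p/ form a stop–stop cluster, so [i] is inserted between them. /girpitoidpuatad/ → girpitoidipuatad.
Rule 2 (intervocalic voicing): /t/ is a voiceless obstruent between vowels /i/ and /o/, so it voices to [d]. /p/ is a voiceless obstruent between vowels /i/ and /u/, so it voices to [b]. /t/ is a voiceless obstruent between vowels /a/ and /a/, so it voices to [d]. /girpitoidipuatad/ → girpidoidibuadad.
Rule 3 (pre-rhotic lowering): /i/ is a high vowel immediately before /r/, so it lowers to [e]. /girpidoidibuadad/ → gerpidoidibuadad.
Rule 4 (final devoicing): /d/ is a voiced stop in word-final position, so it devoices to [t]. /gerpidoidibuadad/ → gerpidoidibuadat.

gerpidoidibuadat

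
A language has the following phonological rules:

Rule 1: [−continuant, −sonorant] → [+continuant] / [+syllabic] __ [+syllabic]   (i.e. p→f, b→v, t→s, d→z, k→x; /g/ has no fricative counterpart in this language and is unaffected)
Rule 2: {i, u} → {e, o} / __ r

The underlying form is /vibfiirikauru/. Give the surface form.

vibfierixaoru

Rule 1 (intervocalic spirantization): /k/ is a stop between vowels /i/ and /a/, so it spirantizes to the fricative [x]. /vibfiirikauru/ → vibfiirixauru.
Rule 2 (pre-rhotic lowering): /i/ is a high vowel immediately before /r/, so it lowers to [e]. /u/ is a high vowel immediately before /r/, so it lowers to [o]. /vibfiirixauru/ → vibfierixaoru.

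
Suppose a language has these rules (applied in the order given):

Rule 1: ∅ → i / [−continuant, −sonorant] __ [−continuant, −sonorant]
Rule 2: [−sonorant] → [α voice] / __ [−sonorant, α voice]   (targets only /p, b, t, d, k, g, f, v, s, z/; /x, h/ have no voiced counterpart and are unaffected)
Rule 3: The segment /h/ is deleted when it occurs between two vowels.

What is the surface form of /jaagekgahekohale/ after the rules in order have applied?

jaagekigaekoale

Rule 1 (stop-cluster i-epenthesis): /k/ and /g/ form a stop–stop cluster, so [i] is inserted between them. /jaagekgahekohale/ → jaagekigahekohale.
Rule 2 (regressive voicing assimilation): no segment meets the environment; /jaagekigahekohale/ is unchanged.
Rule 3 (intervocalic h-deletion): /h/ occurs between vowels /a/ and /e/, so it deletes. /h/ occurs between vowels /o/ and /a/, so it deletes. /jaagekigahekohale/ → jaagekigaekoale.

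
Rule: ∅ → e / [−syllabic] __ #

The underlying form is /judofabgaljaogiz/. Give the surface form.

the form ends in the consonant /z/, so [e] is inserted word-finally.
Surface form: [judofabgaljaogize].

judofabgaljaogize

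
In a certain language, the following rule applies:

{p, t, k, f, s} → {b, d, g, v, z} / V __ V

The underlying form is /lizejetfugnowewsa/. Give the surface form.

No segment of /lizejetfugnowewsa/ meets the structural description of the rule, so the form surfaces unchanged.

lizejetfugnowewsa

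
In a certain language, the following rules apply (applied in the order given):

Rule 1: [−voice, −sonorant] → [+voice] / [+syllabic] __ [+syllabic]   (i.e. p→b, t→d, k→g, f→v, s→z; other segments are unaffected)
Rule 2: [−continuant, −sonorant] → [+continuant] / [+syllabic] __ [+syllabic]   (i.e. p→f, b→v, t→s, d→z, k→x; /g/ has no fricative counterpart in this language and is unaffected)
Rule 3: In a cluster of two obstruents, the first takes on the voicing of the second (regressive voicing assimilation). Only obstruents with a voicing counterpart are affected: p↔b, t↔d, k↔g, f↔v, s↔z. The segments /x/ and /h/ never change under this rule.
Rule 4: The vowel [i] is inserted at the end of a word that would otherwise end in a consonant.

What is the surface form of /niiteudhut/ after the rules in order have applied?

niizeuthuti

Rule 1 (intervocalic voicing): /t/ is a voiceless obstruent between vowels /i/ and /e/, so it voices to [d]. /niiteudhut/ → niideudhut.
Rule 2 (intervocalic spirantization): /d/ is a stop between vowels /i/ and /e/, so it spirantizes to the fricative [z]. /niideudhut/ → niizeudhut.
Rule 3 (regressive voicing assimilation): /d/ precedes the voiceless obstruent /h/, so it devoices to [t] by assimilation. /niizeudhut/ → niizeuthut.
Rule 4 (final i-epenthesis): the form ends in the consonant /t/, so [i] is inserted word-finally. /niizeuthut/ → niizeuthuti.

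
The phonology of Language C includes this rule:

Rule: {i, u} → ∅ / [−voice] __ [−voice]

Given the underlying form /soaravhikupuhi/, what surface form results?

soaravhkphi

/i/ is a high vowel flanked by voiceless consonants /h/ and /k/, so it deletes.
/u/ is a high vowel flanked by voiceless consonants /k/ and /p/, so it deletes.
/u/ is a high vowel flanked by voiceless consonants /p/ and /h/, so it deletes.
Surface form: [soaravhkphi].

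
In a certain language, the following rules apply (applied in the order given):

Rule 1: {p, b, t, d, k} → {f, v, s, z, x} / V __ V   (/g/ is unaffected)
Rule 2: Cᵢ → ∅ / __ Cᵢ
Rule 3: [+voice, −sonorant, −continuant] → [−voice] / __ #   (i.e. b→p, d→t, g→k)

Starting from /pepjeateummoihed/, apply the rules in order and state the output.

Rule 1 (intervocalic spirantization): /t/ is a stop between vowels /a/ and /e/, so it spirantizes to the fricative [s]. /pepjeateummoihed/ → pepjeaseummoihed.
Rule 2 (degemination): /mm/ is a geminate; the first /m/ deletes. /pepjeaseummoihed/ → pepjeaseumoihed.
Rule 3 (final devoicing): /d/ is a voiced stop in word-final position, so it devoices to [t]. /pepjeaseumoihed/ → pepjeaseumoihet.

pepjeaseumoihet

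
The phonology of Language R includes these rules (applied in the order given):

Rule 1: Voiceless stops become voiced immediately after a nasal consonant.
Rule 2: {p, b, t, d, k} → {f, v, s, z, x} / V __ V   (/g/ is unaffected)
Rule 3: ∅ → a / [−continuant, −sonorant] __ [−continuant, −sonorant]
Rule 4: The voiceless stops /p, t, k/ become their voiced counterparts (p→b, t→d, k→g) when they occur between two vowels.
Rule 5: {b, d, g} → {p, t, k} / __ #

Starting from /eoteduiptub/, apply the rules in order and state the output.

Rule 1 (post-nasal voicing): no segment meets the environment; /eoteduiptub/ is unchanged.
Rule 2 (intervocalic spirantization): /t/ is a stop between vowels /o/ and /e/, so it spirantizes to the fricative [s]. /d/ is a stop between vowels /e/ and /u/, so it spirantizes to the fricative [z]. /eoteduiptub/ → eosezuiptub.
Rule 3 (stop-cluster a-epenthesis): /p/ and /t/ form a stop–stop cluster, so [a] is inserted between them. /eosezuiptub/ → eosezuipatub.
Rule 4 (intervocalic voicing): /p/ is a voiceless stop between vowels /i/ and /a/, so it voices to [b]. /t/ is a voiceless stop between vowels /a/ and /u/, so it voices to [d]. /eosezuipatub/ → eosezuibadub.
Rule 5 (final devoicing): /b/ is a voiced stop in word-final position, so it devoices to [p]. /eosezuibadub/ → eosezuibadup.

eosezuibadup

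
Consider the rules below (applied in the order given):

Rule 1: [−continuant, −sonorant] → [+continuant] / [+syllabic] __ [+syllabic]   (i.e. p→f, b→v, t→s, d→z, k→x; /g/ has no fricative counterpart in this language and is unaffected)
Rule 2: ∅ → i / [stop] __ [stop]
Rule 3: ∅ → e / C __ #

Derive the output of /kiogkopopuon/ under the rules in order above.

kiogikofofuone

Rule 1 (intervocalic spirantization): /p/ is a stop between vowels /o/ and /o/, so it spirantizes to the fricative [f]. /p/ is a stop between vowels /o/ and /u/, so it spirantizes to the fricative [f]. /kiogkopopuon/ → kiogkofofuon.
Rule 2 (stop-cluster i-epenthesis): /g/ and /k/ form a stop–stop cluster, so [i] is inserted between them. /kiogkofofuon/ → kiogikofofuon.
Rule 3 (final e-epenthesis): the form ends in the consonant /n/, so [e] is inserted word-finally. /kiogikofofuon/ → kiogikofofuone.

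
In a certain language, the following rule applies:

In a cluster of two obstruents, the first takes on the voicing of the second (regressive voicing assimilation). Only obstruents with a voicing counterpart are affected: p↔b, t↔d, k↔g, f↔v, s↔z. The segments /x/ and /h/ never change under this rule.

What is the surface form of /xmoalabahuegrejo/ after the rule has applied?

xmoalabahuegrejo

No segment of /xmoalabahuegrejo/ meets the structural description of the rule, so the form surfaces unchanged.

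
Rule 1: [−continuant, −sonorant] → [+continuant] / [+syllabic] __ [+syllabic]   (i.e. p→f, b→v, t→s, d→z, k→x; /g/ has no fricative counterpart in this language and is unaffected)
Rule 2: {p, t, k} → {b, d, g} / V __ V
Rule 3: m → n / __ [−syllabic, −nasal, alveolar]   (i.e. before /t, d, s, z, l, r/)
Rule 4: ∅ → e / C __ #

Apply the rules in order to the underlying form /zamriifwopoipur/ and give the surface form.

zanriifwofoifure

Rule 1 (intervocalic spirantization): /p/ is a stop between vowels /o/ and /o/, so it spirantizes to the fricative [f]. /p/ is a stop between vowels /i/ and /u/, so it spirantizes to the fricative [f]. /zamriifwopoipur/ → zamriifwofoifur.
Rule 2 (intervocalic voicing): no segment meets the environment; /zamriifwofoifur/ is unchanged.
Rule 3 (nasal place assimilation): /m/ precedes the alveolar consonant /r/, so it assimilates in place to [n]. /zamriifwofoifur/ → zanriifwofoifur.
Rule 4 (final e-epenthesis): the form ends in the consonant /r/, so [e] is inserted word-finally. /zanriifwofoifur/ → zanriifwofoifure.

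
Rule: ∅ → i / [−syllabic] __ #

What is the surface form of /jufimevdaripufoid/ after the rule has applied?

jufimevdaripufoidi

the form ends in the consonant /d/, so [i] is inserted word-finally.
Surface form: [jufimevdaripufoidi].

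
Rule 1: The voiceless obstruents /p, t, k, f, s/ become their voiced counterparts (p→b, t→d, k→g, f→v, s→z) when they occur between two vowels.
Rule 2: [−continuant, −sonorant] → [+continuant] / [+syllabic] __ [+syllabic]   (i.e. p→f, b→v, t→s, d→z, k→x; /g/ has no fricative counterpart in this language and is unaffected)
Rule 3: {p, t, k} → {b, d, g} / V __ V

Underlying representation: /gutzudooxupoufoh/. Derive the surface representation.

Rule 1 (intervocalic voicing): /p/ is a voiceless obstruent between vowels /u/ and /o/, so it voices to [b]. /f/ is a voiceless obstruent between vowels /u/ and /o/, so it voices to [v]. /gutzudooxupoufoh/ → gutzudooxubouvoh.
Rule 2 (intervocalic spirantization): /d/ is a stop between vowels /u/ and /o/, so it spirantizes to the fricative [z]. /b/ is a stop between vowels /u/ and /o/, so it spirantizes to the fricative [v]. /gutzudooxubouvoh/ → gutzuzooxuvouvoh.
Rule 3 (intervocalic voicing): no segment meets the environment; /gutzuzooxuvouvoh/ is unchanged.

gutzuzooxuvouvoh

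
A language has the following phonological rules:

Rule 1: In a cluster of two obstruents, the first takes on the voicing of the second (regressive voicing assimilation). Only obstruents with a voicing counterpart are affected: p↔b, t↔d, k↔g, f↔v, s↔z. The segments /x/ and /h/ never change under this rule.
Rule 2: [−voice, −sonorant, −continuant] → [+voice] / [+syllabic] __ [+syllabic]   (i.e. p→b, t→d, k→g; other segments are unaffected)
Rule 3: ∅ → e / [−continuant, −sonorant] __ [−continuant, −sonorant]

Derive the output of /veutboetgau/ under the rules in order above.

veudeboedegau

Rule 1 (regressive voicing assimilation): /t/ precedes the voiced obstruent /b/, so it voices to [d] by assimilation. /t/ precedes the voiced obstruent /g/, so it voices to [d] by assimilation. /veutboetgau/ → veudboedgau.
Rule 2 (intervocalic voicing): no segment meets the environment; /veudboedgau/ is unchanged.
Rule 3 (stop-cluster e-epenthesis): /d/ and /b/ form a stop–stop cluster, so [e] is inserted between them. /d/ and /g/ form a stop–stop cluster, so [e] is inserted between them. /veudboedgau/ → veudeboedegau.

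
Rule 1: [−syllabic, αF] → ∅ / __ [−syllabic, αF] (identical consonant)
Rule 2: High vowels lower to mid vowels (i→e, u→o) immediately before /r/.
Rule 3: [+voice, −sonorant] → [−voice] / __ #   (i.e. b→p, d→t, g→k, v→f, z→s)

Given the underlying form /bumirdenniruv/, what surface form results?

bumerdeneruf

Rule 1 (degemination): /nn/ is a geminate; the first /n/ deletes. /bumirdenniruv/ → bumirdeniruv.
Rule 2 (pre-rhotic lowering): /i/ is a high vowel immediately before /r/, so it lowers to [e]. /i/ is a high vowel immediately before /r/, so it lowers to [e]. /bumirdeniruv/ → bumerdeneruv.
Rule 3 (final devoicing): /v/ is a voiced obstruent in word-final position, so it devoices to [f]. /bumerdeneruv/ → bumerdeneruf.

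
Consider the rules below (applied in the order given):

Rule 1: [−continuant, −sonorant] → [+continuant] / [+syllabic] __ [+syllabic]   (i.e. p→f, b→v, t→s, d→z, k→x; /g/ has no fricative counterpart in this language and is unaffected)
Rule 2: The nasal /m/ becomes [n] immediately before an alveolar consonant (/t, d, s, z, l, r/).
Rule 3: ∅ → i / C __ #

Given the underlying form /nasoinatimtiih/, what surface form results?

nasoinasintiihi

Rule 1 (intervocalic spirantization): /t/ is a stop between vowels /a/ and /i/, so it spirantizes to the fricative [s]. /nasoinatimtiih/ → nasoinasimtiih.
Rule 2 (nasal place assimilation): /m/ precedes the alveolar consonant /t/, so it assimilates in place to [n]. /nasoinasimtiih/ → nasoinasintiih.
Rule 3 (final i-epenthesis): the form ends in the consonant /h/, so [i] is inserted word-finally. /nasoinasintiih/ → nasoinasintiihi.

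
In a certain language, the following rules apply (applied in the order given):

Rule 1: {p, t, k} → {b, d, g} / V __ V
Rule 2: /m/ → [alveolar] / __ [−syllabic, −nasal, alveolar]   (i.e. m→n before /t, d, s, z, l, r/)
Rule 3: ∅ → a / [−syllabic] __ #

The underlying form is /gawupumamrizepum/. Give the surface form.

Rule 1 (intervocalic voicing): /p/ is a voiceless stop between vowels /u/ and /u/, so it voices to [b]. /p/ is a voiceless stop between vowels /e/ and /u/, so it voices to [b]. /gawupumamrizepum/ → gawubumamrizebum.
Rule 2 (nasal place assimilation): /m/ precedes the alveolar consonant /r/, so it assimilates in place to [n]. /gawubumamrizebum/ → gawubumanrizebum.
Rule 3 (final a-epenthesis): the form ends in the consonant /m/, so [a] is inserted word-finally. /gawubumanrizebum/ → gawubumanrizebuma.

gawubumanrizebuma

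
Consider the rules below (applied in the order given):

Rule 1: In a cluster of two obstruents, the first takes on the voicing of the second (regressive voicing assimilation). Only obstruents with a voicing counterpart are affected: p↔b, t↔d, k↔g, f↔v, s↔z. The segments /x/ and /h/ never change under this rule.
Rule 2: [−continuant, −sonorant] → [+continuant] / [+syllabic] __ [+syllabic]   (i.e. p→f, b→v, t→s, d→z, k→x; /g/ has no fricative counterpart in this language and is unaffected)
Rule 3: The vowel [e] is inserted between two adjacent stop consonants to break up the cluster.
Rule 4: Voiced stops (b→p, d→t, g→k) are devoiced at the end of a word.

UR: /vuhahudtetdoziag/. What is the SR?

Rule 1 (regressive voicing assimilation): /d/ precedes the voiceless obstruent /t/, so it devoices to [t] by assimilation. /t/ precedes the voiced obstruent /d/, so it voices to [d] by assimilation. /vuhahudtetdoziag/ → vuhahutteddoziag.
Rule 2 (intervocalic spirantization): no segment meets the environment; /vuhahutteddoziag/ is unchanged.
Rule 3 (stop-cluster e-epenthesis): /t/ and /t/ form a stop–stop cluster, so [e] is inserted between them. /d/ and /d/ form a stop–stop cluster, so [e] is inserted between them. /vuhahutteddoziag/ → vuhahutetededoziag.
Rule 4 (final devoicing): /g/ is a voiced stop in word-final position, so it devoices to [k]. /vuhahutetededoziag/ → vuhahutetededoziak.

vuhahutetededoziak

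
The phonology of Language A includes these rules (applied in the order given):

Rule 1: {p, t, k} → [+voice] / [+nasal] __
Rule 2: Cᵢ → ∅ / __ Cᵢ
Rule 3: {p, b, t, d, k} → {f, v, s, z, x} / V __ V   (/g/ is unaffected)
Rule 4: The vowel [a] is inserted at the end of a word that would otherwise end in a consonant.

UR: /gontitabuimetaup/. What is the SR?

Rule 1 (post-nasal voicing): /t/ is a voiceless stop immediately after the nasal /n/, so it voices to [d]. /gontitabuimetaup/ → gonditabuimetaup.
Rule 2 (degemination): no segment meets the environment; /gonditabuimetaup/ is unchanged.
Rule 3 (intervocalic spirantization): /t/ is a stop between vowels /i/ and /a/, so it spirantizes to the fricative [s]. /b/ is a stop between vowels /a/ and /u/, so it spirantizes to the fricative [v]. /t/ is a stop between vowels /e/ and /a/, so it spirantizes to the fricative [s]. /gonditabuimetaup/ → gondisavuimesaup.
Rule 4 (final a-epenthesis): the form ends in the consonant /p/, so [a] is inserted word-finally. /gondisavuimesaup/ → gondisavuimesaupa.

gondisavuimesaupa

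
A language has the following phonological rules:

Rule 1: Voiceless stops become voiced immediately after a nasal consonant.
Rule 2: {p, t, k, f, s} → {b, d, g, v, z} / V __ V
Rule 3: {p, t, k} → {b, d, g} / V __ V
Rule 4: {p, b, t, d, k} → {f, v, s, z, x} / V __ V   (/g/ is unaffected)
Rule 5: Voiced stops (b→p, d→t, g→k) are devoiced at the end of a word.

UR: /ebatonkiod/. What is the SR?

evazongiot

Rule 1 (post-nasal voicing): /k/ is a voiceless stop immediately after the nasal /n/, so it voices to [g]. /ebatonkiod/ → ebatongiod.
Rule 2 (intervocalic voicing): /t/ is a voiceless obstruent between vowels /a/ and /o/, so it voices to [d]. /ebatongiod/ → ebadongiod.
Rule 3 (intervocalic voicing): no segment meets the environment; /ebadongiod/ is unchanged.
Rule 4 (intervocalic spirantization): /b/ is a stop between vowels /e/ and /a/, so it spirantizes to the fricative [v]. /d/ is a stop between vowels /a/ and /o/, so it spirantizes to the fricative [z]. /ebadongiod/ → evazongiod.
Rule 5 (final devoicing): /d/ is a voiced stop in word-final position, so it devoices to [t]. /evazongiod/ → evazongiot.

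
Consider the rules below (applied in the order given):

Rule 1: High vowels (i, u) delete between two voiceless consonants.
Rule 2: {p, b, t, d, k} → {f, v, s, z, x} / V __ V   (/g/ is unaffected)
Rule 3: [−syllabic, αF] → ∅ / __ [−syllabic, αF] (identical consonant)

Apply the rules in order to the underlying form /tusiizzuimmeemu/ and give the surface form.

tsiizuimeemu

Rule 1 (high vowel syncope): /u/ is a high vowel flanked by voiceless consonants /t/ and /s/, so it deletes. /tusiizzuimmeemu/ → tsiizzuimmeemu.
Rule 2 (intervocalic spirantization): no segment meets the environment; /tsiizzuimmeemu/ is unchanged.
Rule 3 (degemination): /zz/ is a geminate; the first /z/ deletes. /mm/ is a geminate; the first /m/ deletes. /tsiizzuimmeemu/ → tsiizuimeemu.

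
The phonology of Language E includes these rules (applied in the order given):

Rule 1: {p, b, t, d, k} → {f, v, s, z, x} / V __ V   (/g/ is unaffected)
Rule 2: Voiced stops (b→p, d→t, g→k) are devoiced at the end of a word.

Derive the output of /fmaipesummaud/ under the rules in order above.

fmaifesummaut

Rule 1 (intervocalic spirantization): /p/ is a stop between vowels /i/ and /e/, so it spirantizes to the fricative [f]. /fmaipesummaud/ → fmaifesummaud.
Rule 2 (final devoicing): /d/ is a voiced stop in word-final position, so it devoices to [t]. /fmaifesummaud/ → fmaifesummaut.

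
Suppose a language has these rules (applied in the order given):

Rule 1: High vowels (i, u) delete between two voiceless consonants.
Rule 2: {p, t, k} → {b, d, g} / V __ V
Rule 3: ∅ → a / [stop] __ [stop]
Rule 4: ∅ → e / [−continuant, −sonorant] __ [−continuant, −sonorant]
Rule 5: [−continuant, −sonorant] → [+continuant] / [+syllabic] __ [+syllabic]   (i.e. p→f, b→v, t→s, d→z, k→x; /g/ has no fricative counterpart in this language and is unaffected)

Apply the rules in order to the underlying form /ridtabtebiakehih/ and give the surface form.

Rule 1 (high vowel syncope): /i/ is a high vowel flanked by voiceless consonants /h/ and /h/, so it deletes. /ridtabtebiakehih/ → ridtabtebiakehh.
Rule 2 (intervocalic voicing): /k/ is a voiceless stop between vowels /a/ and /e/, so it voices to [g]. /ridtabtebiakehh/ → ridtabtebiagehh.
Rule 3 (stop-cluster a-epenthesis): /d/ and /t/ form a stop–stop cluster, so [a] is inserted between them. /b/ and /t/ form a stop–stop cluster, so [a] is inserted between them. /ridtabtebiagehh/ → ridatabatebiagehh.
Rule 4 (stop-cluster e-epenthesis): no segment meets the environment; /ridatabatebiagehh/ is unchanged.
Rule 5 (intervocalic spirantization): /d/ is a stop between vowels /i/ and /a/, so it spirantizes to the fricative [z]. /t/ is a stop between vowels /a/ and /a/, so it spirantizes to the fricative [s]. /b/ is a stop between vowels /a/ and /a/, so it spirantizes to the fricative [v]. /t/ is a stop between vowels /a/ and /e/, so it spirantizes to the fricative [s]. /b/ is a stop between vowels /e/ and /i/, so it spirantizes to the fricative [v]. /ridatabatebiagehh/ → rizasavaseviagehh.

rizasavaseviagehh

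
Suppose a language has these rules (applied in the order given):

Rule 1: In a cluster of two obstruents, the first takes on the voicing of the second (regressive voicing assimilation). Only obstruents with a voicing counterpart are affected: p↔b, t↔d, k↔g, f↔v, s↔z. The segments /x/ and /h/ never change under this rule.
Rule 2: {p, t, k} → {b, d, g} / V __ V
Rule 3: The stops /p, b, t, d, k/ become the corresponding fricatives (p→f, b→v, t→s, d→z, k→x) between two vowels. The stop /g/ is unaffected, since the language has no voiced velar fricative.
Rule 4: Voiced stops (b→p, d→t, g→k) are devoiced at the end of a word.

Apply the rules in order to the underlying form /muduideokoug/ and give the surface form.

Rule 1 (regressive voicing assimilation): no segment meets the environment; /muduideokoug/ is unchanged.
Rule 2 (intervocalic voicing): /k/ is a voiceless stop between vowels /o/ and /o/, so it voices to [g]. /muduideokoug/ → muduideogoug.
Rule 3 (intervocalic spirantization): /d/ is a stop between vowels /u/ and /u/, so it spirantizes to the fricative [z]. /d/ is a stop between vowels /i/ and /e/, so it spirantizes to the fricative [z]. /muduideogoug/ → muzuizeogoug.
Rule 4 (final devoicing): /g/ is a voiced stop in word-final position, so it devoices to [k]. /muzuizeogoug/ → muzuizeogouk.

muzuizeogouk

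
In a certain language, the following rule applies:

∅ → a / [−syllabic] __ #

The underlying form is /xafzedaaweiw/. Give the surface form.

the form ends in the consonant /w/, so [a] is inserted word-finally.
Surface form: [xafzedaaweiwa].

xafzedaaweiwa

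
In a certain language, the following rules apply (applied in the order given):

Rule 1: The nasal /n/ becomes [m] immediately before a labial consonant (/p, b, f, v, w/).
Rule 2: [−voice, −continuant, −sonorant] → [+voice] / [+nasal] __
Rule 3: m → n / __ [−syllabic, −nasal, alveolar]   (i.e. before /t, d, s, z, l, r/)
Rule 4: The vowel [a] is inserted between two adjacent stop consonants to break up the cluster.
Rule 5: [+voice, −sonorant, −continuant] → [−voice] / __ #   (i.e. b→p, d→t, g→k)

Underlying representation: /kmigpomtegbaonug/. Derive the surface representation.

kmigapondegabaonuk

Rule 1 (nasal place assimilation): no segment meets the environment; /kmigpomtegbaonug/ is unchanged.
Rule 2 (post-nasal voicing): /t/ is a voiceless stop immediately after the nasal /m/, so it voices to [d]. /kmigpomtegbaonug/ → kmigpomdegbaonug.
Rule 3 (nasal place assimilation): /m/ precedes the alveolar consonant /d/, so it assimilates in place to [n]. /kmigpomdegbaonug/ → kmigpondegbaonug.
Rule 4 (stop-cluster a-epenthesis): /g/ and /p/ form a stop–stop cluster, so [a] is inserted between them. /g/ and /b/ form a stop–stop cluster, so [a] is inserted between them. /kmigpondegbaonug/ → kmigapondegabaonug.
Rule 5 (final devoicing): /g/ is a voiced stop in word-final position, so it devoices to [k]. /kmigapondegabaonug/ → kmigapondegabaonuk.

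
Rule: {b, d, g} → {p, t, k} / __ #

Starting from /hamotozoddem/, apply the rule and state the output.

No segment of /hamotozoddem/ meets the structural description of the rule, so the form surfaces unchanged.

hamotozoddem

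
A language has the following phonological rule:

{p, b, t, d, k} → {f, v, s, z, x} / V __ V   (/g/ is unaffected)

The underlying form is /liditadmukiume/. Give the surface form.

lizisadmuxiume

Scanning /liditadmukiume/: /d/ is a stop between vowels /i/ and /i/, so it spirantizes to the fricative [z]; /t/ is a stop between vowels /i/ and /a/, so it spirantizes to the fricative [s]; /d/ at position 7 is not in the conditioning environment; /k/ is a stop between vowels /u/ and /i/, so it spirantizes to the fricative [x].
Result: [lizisadmuxiume].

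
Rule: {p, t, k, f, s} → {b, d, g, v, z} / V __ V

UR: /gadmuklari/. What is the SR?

gadmuklari

No segment of /gadmuklari/ meets the structural description of the rule, so the form surfaces unchanged.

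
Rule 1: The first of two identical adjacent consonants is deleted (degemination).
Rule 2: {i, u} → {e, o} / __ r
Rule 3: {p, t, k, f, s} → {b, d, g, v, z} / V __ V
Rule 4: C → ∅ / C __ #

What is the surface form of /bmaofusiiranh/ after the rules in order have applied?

bmaovuzieran

Rule 1 (degemination): no segment meets the environment; /bmaofusiiranh/ is unchanged.
Rule 2 (pre-rhotic lowering): /i/ is a high vowel immediately before /r/, so it lowers to [e]. /bmaofusiiranh/ → bmaofusieranh.
Rule 3 (intervocalic voicing): /f/ is a voiceless obstruent between vowels /o/ and /u/, so it voices to [v]. /s/ is a voiceless obstruent between vowels /u/ and /i/, so it voices to [z]. /bmaofusieranh/ → bmaovuzieranh.
Rule 4 (final cluster simplification): /h/ is the second consonant of a word-final cluster /nh/, so it deletes. /bmaovuzieranh/ → bmaovuzieran.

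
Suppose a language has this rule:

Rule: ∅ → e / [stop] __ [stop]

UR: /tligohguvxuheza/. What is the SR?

tligohguvxuheza

No segment of /tligohguvxuheza/ meets the structural description of the rule, so the form surfaces unchanged.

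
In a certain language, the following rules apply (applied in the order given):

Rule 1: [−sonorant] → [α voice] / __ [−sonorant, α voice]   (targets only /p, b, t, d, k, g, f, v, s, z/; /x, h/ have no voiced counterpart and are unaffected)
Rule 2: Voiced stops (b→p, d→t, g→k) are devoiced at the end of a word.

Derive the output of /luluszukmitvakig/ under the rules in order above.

Rule 1 (regressive voicing assimilation): /s/ precedes the voiced obstruent /z/, so it voices to [z] by assimilation. /t/ precedes the voiced obstruent /v/, so it voices to [d] by assimilation. /luluszukmitvakig/ → luluzzukmidvakig.
Rule 2 (final devoicing): /g/ is a voiced stop in word-final position, so it devoices to [k]. /luluzzukmidvakig/ → luluzzukmidvakik.

luluzzukmidvakik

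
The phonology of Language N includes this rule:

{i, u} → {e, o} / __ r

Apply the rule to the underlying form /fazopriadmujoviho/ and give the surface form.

fazopriadmujoviho

No segment of /fazopriadmujoviho/ meets the structural description of the rule, so the form surfaces unchanged.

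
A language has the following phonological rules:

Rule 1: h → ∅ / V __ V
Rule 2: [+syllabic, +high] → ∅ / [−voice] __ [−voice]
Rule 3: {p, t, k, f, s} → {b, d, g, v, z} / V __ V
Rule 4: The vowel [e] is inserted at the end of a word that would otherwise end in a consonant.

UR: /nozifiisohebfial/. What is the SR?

Rule 1 (intervocalic h-deletion): /h/ occurs between vowels /o/ and /e/, so it deletes. /nozifiisohebfial/ → nozifiisoebfial.
Rule 2 (high vowel syncope): no segment meets the environment; /nozifiisoebfial/ is unchanged.
Rule 3 (intervocalic voicing): /f/ is a voiceless obstruent between vowels /i/ and /i/, so it voices to [v]. /s/ is a voiceless obstruent between vowels /i/ and /o/, so it voices to [z]. /nozifiisoebfial/ → noziviizoebfial.
Rule 4 (final e-epenthesis): the form ends in the consonant /l/, so [e] is inserted word-finally. /noziviizoebfial/ → noziviizoebfiale.

noziviizoebfiale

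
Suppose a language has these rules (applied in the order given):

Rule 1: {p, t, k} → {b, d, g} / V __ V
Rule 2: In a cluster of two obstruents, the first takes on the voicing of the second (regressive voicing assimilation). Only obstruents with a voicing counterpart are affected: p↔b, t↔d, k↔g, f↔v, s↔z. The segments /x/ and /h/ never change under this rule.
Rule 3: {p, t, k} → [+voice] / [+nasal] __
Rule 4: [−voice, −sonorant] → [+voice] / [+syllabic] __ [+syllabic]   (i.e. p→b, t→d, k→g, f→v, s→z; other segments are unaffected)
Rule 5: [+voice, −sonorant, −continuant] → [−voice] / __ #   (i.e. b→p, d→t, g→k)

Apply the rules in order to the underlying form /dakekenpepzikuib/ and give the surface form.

dagegenbebziguip

Rule 1 (intervocalic voicing): /k/ is a voiceless stop between vowels /a/ and /e/, so it voices to [g]. /k/ is a voiceless stop between vowels /e/ and /e/, so it voices to [g]. /k/ is a voiceless stop between vowels /i/ and /u/, so it voices to [g]. /dakekenpepzikuib/ → dagegenpepziguib.
Rule 2 (regressive voicing assimilation): /p/ precedes the voiced obstruent /z/, so it voices to [b] by assimilation. /dagegenpepziguib/ → dagegenpebziguib.
Rule 3 (post-nasal voicing): /p/ is a voiceless stop immediately after the nasal /n/, so it voices to [b]. /dagegenpebziguib/ → dagegenbebziguib.
Rule 4 (intervocalic voicing): no segment meets the environment; /dagegenbebziguib/ is unchanged.
Rule 5 (final devoicing): /b/ is a voiced stop in word-final position, so it devoices to [p]. /dagegenbebziguib/ → dagegenbebziguip.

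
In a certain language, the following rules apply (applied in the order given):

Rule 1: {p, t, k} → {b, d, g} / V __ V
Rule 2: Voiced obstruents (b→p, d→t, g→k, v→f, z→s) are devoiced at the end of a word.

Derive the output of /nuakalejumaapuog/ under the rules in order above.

Rule 1 (intervocalic voicing): /k/ is a voiceless stop between vowels /a/ and /a/, so it voices to [g]. /p/ is a voiceless stop between vowels /a/ and /u/, so it voices to [b]. /nuakalejumaapuog/ → nuagalejumaabuog.
Rule 2 (final devoicing): /g/ is a voiced obstruent in word-final position, so it devoices to [k]. /nuagalejumaabuog/ → nuagalejumaabuok.

nuagalejumaabuok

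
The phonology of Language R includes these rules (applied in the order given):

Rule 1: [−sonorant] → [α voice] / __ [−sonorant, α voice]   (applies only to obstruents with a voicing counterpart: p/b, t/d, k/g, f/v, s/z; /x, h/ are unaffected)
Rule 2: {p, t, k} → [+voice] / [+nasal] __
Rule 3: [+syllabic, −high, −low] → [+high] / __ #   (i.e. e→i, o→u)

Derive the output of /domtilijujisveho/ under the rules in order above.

domdilijujizvehu

Rule 1 (regressive voicing assimilation): /s/ precedes the voiced obstruent /v/, so it voices to [z] by assimilation. /domtilijujisveho/ → domtilijujizveho.
Rule 2 (post-nasal voicing): /t/ is a voiceless stop immediately after the nasal /m/, so it voices to [d]. /domtilijujizveho/ → domdilijujizveho.
Rule 3 (final vowel raising): /o/ is a mid vowel in word-final position, so it raises to [u]. /domdilijujizveho/ → domdilijujizvehu.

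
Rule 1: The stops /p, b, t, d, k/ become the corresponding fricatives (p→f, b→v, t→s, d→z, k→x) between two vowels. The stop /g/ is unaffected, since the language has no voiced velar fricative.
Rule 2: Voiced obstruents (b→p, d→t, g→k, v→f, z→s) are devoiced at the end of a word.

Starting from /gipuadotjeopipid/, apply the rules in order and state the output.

Rule 1 (intervocalic spirantization): /p/ is a stop between vowels /i/ and /u/, so it spirantizes to the fricative [f]. /d/ is a stop between vowels /a/ and /o/, so it spirantizes to the fricative [z]. /p/ is a stop between vowels /o/ and /i/, so it spirantizes to the fricative [f]. /p/ is a stop between vowels /i/ and /i/, so it spirantizes to the fricative [f]. /gipuadotjeopipid/ → gifuazotjeofifid.
Rule 2 (final devoicing): /d/ is a voiced obstruent in word-final position, so it devoices to [t]. /gifuazotjeofifid/ → gifuazotjeofifit.

gifuazotjeofifit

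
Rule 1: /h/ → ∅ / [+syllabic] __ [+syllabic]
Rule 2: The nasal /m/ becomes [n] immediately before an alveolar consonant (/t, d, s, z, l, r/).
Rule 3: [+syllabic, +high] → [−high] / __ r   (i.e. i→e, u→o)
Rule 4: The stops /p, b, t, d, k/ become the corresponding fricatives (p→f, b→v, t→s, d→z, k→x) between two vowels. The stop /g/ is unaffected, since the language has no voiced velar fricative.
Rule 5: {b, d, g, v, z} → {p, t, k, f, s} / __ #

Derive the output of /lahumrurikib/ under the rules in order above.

launrorixip

Rule 1 (intervocalic h-deletion): /h/ occurs between vowels /a/ and /u/, so it deletes. /lahumrurikib/ → laumrurikib.
Rule 2 (nasal place assimilation): /m/ precedes the alveolar consonant /r/, so it assimilates in place to [n]. /laumrurikib/ → launrurikib.
Rule 3 (pre-rhotic lowering): /u/ is a high vowel immediately before /r/, so it lowers to [o]. /launrurikib/ → launrorikib.
Rule 4 (intervocalic spirantization): /k/ is a stop between vowels /i/ and /i/, so it spirantizes to the fricative [x]. /launrorikib/ → launrorixib.
Rule 5 (final devoicing): /b/ is a voiced obstruent in word-final position, so it devoices to [p]. /launrorixib/ → launrorixip.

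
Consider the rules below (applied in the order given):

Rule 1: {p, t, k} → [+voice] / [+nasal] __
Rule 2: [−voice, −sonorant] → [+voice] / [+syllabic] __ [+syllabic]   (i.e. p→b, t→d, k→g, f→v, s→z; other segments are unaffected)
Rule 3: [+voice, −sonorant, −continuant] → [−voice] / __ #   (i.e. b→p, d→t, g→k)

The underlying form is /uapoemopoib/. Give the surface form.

uaboemoboip

Rule 1 (post-nasal voicing): no segment meets the environment; /uapoemopoib/ is unchanged.
Rule 2 (intervocalic voicing): /p/ is a voiceless obstruent between vowels /a/ and /o/, so it voices to [b]. /p/ is a voiceless obstruent between vowels /o/ and /o/, so it voices to [b]. /uapoemopoib/ → uaboemoboib.
Rule 3 (final devoicing): /b/ is a voiced stop in word-final position, so it devoices to [p]. /uaboemoboib/ → uaboemoboip.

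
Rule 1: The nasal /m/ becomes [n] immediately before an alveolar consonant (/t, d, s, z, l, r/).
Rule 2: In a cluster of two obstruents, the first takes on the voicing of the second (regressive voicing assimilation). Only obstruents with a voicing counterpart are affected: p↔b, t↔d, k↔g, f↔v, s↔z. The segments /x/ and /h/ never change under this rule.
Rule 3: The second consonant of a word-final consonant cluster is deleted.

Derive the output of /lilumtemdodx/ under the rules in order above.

Rule 1 (nasal place assimilation): /m/ precedes the alveolar consonant /t/, so it assimilates in place to [n]. /m/ precedes the alveolar consonant /d/, so it assimilates in place to [n]. /lilumtemdodx/ → liluntendodx.
Rule 2 (regressive voicing assimilation): /d/ precedes the voiceless obstruent /x/, so it devoices to [t] by assimilation. /liluntendodx/ → liluntendotx.
Rule 3 (final cluster simplification): /x/ is the second consonant of a word-final cluster /tx/, so it deletes. /liluntendotx/ → liluntendot.

liluntendot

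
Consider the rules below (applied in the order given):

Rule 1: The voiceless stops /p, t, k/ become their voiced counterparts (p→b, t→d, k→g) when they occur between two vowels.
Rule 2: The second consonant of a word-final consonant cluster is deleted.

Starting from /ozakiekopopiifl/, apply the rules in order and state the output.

Rule 1 (intervocalic voicing): /k/ is a voiceless stop between vowels /a/ and /i/, so it voices to [g]. /k/ is a voiceless stop between vowels /e/ and /o/, so it voices to [g]. /p/ is a voiceless stop between vowels /o/ and /o/, so it voices to [b]. /p/ is a voiceless stop between vowels /o/ and /i/, so it voices to [b]. /ozakiekopopiifl/ → ozagiegobobiifl.
Rule 2 (final cluster simplification): /l/ is the second consonant of a word-final cluster /fl/, so it deletes. /ozagiegobobiifl/ → ozagiegobobiif.

ozagiegobobiif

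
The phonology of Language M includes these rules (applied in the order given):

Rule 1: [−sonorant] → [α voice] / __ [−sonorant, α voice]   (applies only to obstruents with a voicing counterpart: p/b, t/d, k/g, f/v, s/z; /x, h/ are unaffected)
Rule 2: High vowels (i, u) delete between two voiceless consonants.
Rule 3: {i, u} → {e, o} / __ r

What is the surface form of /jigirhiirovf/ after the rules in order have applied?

Rule 1 (regressive voicing assimilation): /v/ precedes the voiceless obstruent /f/, so it devoices to [f] by assimilation. /jigirhiirovf/ → jigirhiiroff.
Rule 2 (high vowel syncope): no segment meets the environment; /jigirhiiroff/ is unchanged.
Rule 3 (pre-rhotic lowering): /i/ is a high vowel immediately before /r/, so it lowers to [e]. /i/ is a high vowel immediately before /r/, so it lowers to [e]. /jigirhiiroff/ → jigerhieroff.

jigerhieroff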